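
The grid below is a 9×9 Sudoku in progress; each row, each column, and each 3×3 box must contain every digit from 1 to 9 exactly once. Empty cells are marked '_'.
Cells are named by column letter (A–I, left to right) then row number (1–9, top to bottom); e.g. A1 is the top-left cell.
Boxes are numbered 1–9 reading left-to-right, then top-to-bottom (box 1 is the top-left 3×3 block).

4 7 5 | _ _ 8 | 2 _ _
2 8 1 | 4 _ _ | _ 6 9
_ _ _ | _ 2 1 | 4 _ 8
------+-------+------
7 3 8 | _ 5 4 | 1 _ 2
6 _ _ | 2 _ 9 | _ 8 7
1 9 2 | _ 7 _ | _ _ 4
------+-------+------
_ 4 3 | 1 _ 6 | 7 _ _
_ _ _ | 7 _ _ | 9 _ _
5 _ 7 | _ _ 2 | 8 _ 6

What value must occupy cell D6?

8

Cell D6 itself could take any of {3, 6, 8} by direct elimination.
Consider where 8 can go in box 5.
D4 is out (row 4 already has a 8).
E5 is out (row 5 already has a 8).
F6 is out (column F already has a 8).
So the only cell in box 5 that can hold 8 is D6.
Therefore D6 = 8.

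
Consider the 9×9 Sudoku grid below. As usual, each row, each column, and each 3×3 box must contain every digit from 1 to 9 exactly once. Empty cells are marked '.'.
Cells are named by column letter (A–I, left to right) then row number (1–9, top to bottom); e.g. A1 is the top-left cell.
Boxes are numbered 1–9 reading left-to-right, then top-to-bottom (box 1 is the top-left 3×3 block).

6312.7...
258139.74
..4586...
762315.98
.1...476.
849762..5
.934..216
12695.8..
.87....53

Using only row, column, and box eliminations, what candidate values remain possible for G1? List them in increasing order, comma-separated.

Row 1 already contains {1, 2, 3, 6, 7}.
Column G already contains {2, 7, 8}.
Its 3×3 block (box 3) already contains {4, 7}.
Removing those from 1–9 leaves {5, 9} as the candidates for G1.

5,9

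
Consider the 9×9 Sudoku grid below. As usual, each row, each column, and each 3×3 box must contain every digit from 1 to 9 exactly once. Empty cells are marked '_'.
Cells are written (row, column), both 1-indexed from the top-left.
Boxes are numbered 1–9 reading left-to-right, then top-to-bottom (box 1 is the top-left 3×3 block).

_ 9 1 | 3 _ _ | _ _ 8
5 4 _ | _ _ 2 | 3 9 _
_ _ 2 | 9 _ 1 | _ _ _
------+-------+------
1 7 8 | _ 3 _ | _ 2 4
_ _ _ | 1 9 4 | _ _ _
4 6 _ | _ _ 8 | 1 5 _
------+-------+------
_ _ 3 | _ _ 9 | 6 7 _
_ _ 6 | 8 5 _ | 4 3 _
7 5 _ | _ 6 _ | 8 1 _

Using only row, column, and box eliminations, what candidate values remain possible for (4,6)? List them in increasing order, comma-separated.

5,6

Row 4 already contains {1, 2, 3, 4, 7, 8}.
Column 6 already contains {1, 2, 4, 8, 9}.
Its 3×3 block (box 5) already contains {1, 3, 4, 8, 9}.
Removing those from 1–9 leaves {5, 6} as the candidates for (4,6).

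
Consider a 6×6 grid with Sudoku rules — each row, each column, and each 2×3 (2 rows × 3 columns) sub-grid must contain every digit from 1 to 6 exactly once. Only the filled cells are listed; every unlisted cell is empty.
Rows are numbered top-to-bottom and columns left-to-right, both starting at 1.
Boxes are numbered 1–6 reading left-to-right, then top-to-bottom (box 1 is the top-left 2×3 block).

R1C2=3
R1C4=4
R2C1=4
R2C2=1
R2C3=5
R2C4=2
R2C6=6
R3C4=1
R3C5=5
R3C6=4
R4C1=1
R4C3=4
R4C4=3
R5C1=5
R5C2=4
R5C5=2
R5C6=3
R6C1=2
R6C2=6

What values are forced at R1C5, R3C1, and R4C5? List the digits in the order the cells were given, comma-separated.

1,3,6

For R1C5:
  Row 1 already contains {3, 4}.
  Column 5 already contains {2, 5}.
  Its 2×3 block (box 2) already contains {2, 4, 6}.
  The only value from 1–6 not eliminated is 1, so R1C5 = 1.
For R3C1:
  Consider where 3 can go in column 1.
  R1C1 is out (row 1 already has a 3).
  So the only cell in column 1 that can hold 3 is R3C1.
  So R3C1 = 3.
For R4C5:
  Row 4 already contains {1, 3, 4}.
  Column 5 already contains {2, 5}.
  Its 2×3 block (box 4) already contains {1, 3, 4, 5}.
  The only value from 1–6 not eliminated is 6, so R4C5 = 6.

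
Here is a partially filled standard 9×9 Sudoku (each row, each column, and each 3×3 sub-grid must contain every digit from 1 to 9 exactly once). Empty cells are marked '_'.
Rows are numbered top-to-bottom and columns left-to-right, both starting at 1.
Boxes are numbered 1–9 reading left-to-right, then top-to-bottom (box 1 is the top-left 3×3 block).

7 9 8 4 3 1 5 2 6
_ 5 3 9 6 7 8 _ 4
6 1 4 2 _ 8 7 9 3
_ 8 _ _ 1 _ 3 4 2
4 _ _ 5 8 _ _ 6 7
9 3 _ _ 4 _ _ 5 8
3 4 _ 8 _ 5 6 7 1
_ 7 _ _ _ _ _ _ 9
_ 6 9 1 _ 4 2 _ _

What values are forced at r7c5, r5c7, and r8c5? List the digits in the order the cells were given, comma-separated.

9,9,2

For r7c5:
  Consider where 9 can go in row 7.
  r7c3 is out (column 3 already has a 9).
  So the only cell in row 7 that can hold 9 is r7c5.
  So r7c5 = 9.
For r5c7:
  Consider where 9 can go in column 7.
  r6c7 is out (row 6 already has a 9).
  r8c7 is out (row 8 already has a 9).
  So the only cell in column 7 that can hold 9 is r5c7.
  So r5c7 = 9.
For r8c5:
  Row 8 already contains {7, 9}.
  Column 5 already contains {1, 3, 4, 6, 8}.
  Its 3×3 block (box 8) already contains {1, 4, 5, 8}.
  The only value from 1–9 not eliminated is 2, so r8c5 = 2.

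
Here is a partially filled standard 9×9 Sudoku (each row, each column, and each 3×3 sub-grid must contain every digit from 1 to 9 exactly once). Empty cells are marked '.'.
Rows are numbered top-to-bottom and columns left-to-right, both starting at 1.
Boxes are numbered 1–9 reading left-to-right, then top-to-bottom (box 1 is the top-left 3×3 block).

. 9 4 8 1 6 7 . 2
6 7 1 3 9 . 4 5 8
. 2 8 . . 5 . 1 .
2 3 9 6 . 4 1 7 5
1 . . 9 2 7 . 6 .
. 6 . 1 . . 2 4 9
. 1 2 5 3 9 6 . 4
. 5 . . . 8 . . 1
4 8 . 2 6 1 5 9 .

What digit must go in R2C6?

2

Row 2 already contains {1, 3, 4, 5, 6, 7, 8, 9}.
Column 6 already contains {1, 4, 5, 6, 7, 8, 9}.
Its 3×3 block (box 2) already contains {1, 3, 5, 6, 8, 9}.
The only value from 1–9 not eliminated is 2, so R2C6 = 2.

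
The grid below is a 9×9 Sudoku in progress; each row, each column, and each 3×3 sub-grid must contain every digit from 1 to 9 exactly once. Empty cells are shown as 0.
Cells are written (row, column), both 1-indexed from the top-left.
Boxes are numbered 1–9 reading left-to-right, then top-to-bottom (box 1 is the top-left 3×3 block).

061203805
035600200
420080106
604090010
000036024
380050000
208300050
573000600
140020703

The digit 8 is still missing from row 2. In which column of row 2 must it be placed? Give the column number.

Consider where 8 can go in row 2.
(2,5) is out (column 5 already has a 8).
(2,6) is out (box 2 already has a 8).
(2,8) is out (box 3 already has a 8).
(2,9) is out (box 3 already has a 8).
So the only cell in row 2 that can hold 8 is (2,1).
That is column 1.

1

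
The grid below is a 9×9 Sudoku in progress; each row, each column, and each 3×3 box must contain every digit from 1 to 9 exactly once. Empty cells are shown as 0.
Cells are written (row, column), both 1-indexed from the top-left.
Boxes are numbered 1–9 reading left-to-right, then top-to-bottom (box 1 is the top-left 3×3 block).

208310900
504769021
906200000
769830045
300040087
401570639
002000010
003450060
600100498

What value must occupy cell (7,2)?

4

Cell (7,2) itself could take any of {4, 5, 7, 8, 9} by direct elimination.
Consider where 4 can go in row 7.
(7,1) is out (column 1 already has a 4). (7,4) is out (column 4 already has a 4). (7,5) is out (column 5 already has a 4). (7,6) is out (box 8 already has a 4). The remaining empty cells in row 7 are similarly blocked.
So the only cell in row 7 that can hold 4 is (7,2).
Therefore (7,2) = 4.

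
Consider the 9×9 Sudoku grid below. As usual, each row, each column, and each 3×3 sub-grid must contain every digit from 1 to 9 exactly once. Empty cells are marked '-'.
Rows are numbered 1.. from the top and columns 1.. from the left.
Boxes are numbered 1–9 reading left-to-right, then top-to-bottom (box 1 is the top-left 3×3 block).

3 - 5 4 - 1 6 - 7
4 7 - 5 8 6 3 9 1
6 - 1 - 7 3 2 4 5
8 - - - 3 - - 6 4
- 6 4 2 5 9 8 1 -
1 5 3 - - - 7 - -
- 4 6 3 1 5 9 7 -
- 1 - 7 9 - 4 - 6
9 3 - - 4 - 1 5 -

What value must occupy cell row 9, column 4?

6

Cell row 9, column 4 itself could take any of {6, 8} by direct elimination.
Consider where 6 can go in row 9.
row 9, column 3 is out (column 3 already has a 6).
row 9, column 6 is out (column 6 already has a 6).
row 9, column 9 is out (column 9 already has a 6).
So the only cell in row 9 that can hold 6 is row 9, column 4.
Therefore row 9, column 4 = 6.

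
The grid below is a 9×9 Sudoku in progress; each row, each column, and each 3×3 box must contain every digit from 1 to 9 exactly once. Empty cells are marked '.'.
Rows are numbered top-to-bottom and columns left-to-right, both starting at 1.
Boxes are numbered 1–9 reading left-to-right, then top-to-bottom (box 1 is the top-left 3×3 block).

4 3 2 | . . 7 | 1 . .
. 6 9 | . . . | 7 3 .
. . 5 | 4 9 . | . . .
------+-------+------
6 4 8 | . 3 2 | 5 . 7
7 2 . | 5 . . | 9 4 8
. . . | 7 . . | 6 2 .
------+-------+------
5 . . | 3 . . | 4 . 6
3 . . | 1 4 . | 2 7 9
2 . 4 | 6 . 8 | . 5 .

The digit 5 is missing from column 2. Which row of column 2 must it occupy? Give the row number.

Consider where 5 can go in column 2.
r3c2 is out (row 3 already has a 5).
r7c2 is out (row 7 already has a 5).
r8c2 is out (box 7 already has a 5).
r9c2 is out (row 9 already has a 5).
So the only cell in column 2 that can hold 5 is r6c2.
That is row 6.

6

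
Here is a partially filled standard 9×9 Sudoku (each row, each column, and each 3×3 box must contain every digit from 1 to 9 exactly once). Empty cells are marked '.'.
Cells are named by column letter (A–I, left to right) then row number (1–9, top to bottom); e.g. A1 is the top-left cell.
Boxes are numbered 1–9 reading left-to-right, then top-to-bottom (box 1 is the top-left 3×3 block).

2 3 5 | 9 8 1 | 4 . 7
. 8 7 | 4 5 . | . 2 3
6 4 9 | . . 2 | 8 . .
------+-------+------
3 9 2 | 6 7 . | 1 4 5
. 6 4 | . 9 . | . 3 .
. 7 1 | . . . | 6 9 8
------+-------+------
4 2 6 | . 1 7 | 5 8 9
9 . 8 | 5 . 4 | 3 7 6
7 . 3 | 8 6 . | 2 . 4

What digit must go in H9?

1

Row 9 already contains {2, 3, 4, 6, 7, 8}.
Column H already contains {2, 3, 4, 7, 8, 9}.
Its 3×3 block (box 9) already contains {2, 3, 4, 5, 6, 7, 8, 9}.
The only value from 1–9 not eliminated is 1, so H9 = 1.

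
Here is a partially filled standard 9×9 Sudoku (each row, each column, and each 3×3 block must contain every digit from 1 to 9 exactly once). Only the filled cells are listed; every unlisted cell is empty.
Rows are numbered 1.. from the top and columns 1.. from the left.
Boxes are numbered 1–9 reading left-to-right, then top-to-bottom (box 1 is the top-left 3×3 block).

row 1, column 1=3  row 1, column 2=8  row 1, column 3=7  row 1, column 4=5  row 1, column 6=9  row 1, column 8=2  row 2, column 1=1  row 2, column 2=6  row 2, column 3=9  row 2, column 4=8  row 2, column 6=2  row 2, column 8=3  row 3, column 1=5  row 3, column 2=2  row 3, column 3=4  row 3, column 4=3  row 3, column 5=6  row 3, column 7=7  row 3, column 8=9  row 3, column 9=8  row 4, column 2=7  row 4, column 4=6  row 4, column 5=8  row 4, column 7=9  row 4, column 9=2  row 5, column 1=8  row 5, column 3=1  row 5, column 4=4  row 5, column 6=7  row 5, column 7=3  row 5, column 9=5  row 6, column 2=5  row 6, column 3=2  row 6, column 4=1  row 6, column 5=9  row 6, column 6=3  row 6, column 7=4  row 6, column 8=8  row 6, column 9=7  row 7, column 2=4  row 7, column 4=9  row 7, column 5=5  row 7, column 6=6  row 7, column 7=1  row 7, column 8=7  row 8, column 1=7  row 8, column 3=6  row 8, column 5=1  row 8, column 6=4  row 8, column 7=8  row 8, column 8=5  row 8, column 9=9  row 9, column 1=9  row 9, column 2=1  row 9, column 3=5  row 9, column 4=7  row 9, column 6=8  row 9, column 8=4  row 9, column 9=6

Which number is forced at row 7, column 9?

3

Row 7 already contains {1, 4, 5, 6, 7, 9}.
Column 9 already contains {2, 5, 6, 7, 8, 9}.
Its 3×3 block (box 9) already contains {1, 4, 5, 6, 7, 8, 9}.
The only value from 1–9 not eliminated is 3, so row 7, column 9 = 3.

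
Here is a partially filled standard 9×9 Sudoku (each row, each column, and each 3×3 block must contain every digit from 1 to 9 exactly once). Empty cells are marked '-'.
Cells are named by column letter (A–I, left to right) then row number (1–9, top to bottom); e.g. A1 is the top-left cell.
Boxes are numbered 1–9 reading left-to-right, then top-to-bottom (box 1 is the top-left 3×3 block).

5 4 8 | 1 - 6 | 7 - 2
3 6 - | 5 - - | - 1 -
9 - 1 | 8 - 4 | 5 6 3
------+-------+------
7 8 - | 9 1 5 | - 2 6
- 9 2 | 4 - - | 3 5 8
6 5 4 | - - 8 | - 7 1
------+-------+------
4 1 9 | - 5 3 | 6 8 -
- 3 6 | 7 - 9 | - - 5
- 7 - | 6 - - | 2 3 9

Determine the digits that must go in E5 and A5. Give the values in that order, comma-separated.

6,1

For E5:
  Consider where 6 can go in row 5.
  A5 is out (column A already has a 6).
  F5 is out (column F already has a 6).
  So the only cell in row 5 that can hold 6 is E5.
  So E5 = 6.
For A5:
  Row 5 already contains {2, 3, 4, 5, 8, 9}.
  Column A already contains {3, 4, 5, 6, 7, 9}.
  Its 3×3 block (box 4) already contains {2, 4, 5, 6, 7, 8, 9}.
  The only value from 1–9 not eliminated is 1, so A5 = 1.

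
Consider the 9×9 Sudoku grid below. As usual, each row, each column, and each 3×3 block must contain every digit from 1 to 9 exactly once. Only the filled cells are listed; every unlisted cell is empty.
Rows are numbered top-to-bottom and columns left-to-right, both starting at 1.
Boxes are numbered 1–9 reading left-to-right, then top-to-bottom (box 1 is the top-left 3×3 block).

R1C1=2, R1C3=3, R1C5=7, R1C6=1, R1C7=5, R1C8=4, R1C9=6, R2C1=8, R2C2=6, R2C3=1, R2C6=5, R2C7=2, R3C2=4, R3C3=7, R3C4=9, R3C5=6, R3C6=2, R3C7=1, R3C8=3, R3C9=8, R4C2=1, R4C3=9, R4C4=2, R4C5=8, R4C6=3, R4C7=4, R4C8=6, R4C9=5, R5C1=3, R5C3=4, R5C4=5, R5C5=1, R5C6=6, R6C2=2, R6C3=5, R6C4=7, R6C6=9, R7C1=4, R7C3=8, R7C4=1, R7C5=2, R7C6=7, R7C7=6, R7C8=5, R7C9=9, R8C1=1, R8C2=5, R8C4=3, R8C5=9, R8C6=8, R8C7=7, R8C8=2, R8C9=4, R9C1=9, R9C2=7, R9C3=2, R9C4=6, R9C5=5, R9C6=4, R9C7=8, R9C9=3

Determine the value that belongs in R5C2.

8

Row 5 already contains {1, 3, 4, 5, 6}.
Column 2 already contains {1, 2, 4, 5, 6, 7}.
Its 3×3 block (box 4) already contains {1, 2, 3, 4, 5, 9}.
The only value from 1–9 not eliminated is 8, so R5C2 = 8.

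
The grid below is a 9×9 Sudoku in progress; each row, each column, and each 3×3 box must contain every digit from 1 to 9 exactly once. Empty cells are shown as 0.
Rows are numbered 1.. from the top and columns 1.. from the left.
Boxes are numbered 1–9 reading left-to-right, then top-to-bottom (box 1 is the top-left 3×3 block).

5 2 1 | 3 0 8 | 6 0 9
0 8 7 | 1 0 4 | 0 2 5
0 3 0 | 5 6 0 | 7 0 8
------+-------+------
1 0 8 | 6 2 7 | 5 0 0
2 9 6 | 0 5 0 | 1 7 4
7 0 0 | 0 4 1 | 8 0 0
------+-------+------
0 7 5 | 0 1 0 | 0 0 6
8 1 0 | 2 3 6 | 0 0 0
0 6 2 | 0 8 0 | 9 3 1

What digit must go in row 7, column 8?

Cell row 7, column 8 itself could take any of {4, 8} by direct elimination.
Consider where 8 can go in box 9.
row 7, column 7 is out (column 7 already has a 8).
row 8, column 7 is out (row 8 already has a 8).
row 8, column 8 is out (row 8 already has a 8).
row 8, column 9 is out (row 8 already has a 8).
So the only cell in box 9 that can hold 8 is row 7, column 8.
Therefore row 7, column 8 = 8.

8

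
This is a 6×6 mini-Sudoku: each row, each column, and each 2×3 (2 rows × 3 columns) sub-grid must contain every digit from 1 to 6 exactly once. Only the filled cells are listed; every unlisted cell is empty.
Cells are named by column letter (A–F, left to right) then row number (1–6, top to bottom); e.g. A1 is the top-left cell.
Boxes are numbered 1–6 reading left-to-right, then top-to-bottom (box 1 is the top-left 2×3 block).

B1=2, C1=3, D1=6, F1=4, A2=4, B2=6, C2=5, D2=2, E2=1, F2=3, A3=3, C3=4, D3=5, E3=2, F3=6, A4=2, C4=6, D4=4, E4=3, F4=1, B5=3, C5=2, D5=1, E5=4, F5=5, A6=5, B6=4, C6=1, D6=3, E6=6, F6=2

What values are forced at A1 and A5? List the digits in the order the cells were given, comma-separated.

1,6

For A1:
  Row 1 already contains {2, 3, 4, 6}.
  Column A already contains {2, 3, 4, 5}.
  Its 2×3 block (box 1) already contains {2, 3, 4, 5, 6}.
  The only value from 1–6 not eliminated is 1, so A1 = 1.
For A5:
  Row 5 already contains {1, 2, 3, 4, 5}.
  Column A already contains {2, 3, 4, 5}.
  Its 2×3 block (box 5) already contains {1, 2, 3, 4, 5}.
  The only value from 1–6 not eliminated is 6, so A5 = 6.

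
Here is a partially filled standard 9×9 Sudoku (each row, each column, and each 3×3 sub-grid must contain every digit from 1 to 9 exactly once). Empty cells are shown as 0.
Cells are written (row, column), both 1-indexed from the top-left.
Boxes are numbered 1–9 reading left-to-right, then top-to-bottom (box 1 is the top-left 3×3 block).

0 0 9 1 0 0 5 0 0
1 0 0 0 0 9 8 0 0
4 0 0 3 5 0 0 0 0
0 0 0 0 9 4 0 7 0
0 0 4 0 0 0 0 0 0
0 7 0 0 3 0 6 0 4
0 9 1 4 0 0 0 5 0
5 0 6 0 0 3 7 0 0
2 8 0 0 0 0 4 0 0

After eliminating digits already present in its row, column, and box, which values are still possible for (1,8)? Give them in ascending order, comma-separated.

Row 1 already contains {1, 5, 9}.
Column 8 already contains {5, 7}.
Its 3×3 block (box 3) already contains {5, 8}.
Removing those from 1–9 leaves {2, 3, 4, 6} as the candidates for (1,8).

2,3,4,6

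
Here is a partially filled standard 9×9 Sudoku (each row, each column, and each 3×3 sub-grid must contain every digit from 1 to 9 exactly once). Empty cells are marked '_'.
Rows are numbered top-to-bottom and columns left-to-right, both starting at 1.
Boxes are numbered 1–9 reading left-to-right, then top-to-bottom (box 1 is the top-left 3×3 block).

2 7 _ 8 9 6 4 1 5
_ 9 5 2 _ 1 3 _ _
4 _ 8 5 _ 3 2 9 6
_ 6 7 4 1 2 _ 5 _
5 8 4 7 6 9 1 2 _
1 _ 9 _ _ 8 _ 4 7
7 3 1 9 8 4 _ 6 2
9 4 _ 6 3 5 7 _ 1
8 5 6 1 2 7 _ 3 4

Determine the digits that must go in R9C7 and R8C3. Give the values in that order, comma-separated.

9,2

For R9C7:
  Row 9 already contains {1, 2, 3, 4, 5, 6, 7, 8}.
  Column 7 already contains {1, 2, 3, 4, 7}.
  Its 3×3 block (box 9) already contains {1, 2, 3, 4, 6, 7}.
  The only value from 1–9 not eliminated is 9, so R9C7 = 9.
For R8C3:
  Row 8 already contains {1, 3, 4, 5, 6, 7, 9}.
  Column 3 already contains {1, 4, 5, 6, 7, 8, 9}.
  Its 3×3 block (box 7) already contains {1, 3, 4, 5, 6, 7, 8, 9}.
  The only value from 1–9 not eliminated is 2, so R8C3 = 2.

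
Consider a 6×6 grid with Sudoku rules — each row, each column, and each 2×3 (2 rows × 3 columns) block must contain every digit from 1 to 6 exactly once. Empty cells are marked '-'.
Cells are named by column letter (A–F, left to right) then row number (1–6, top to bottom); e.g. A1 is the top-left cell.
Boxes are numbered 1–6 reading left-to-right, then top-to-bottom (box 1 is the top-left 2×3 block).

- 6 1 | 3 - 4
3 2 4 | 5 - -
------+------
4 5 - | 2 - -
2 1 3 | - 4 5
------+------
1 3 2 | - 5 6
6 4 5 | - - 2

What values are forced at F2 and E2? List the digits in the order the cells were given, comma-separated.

For F2:
  Row 2 already contains {2, 3, 4, 5}.
  Column F already contains {2, 4, 5, 6}.
  Its 2×3 block (box 2) already contains {3, 4, 5}.
  The only value from 1–6 not eliminated is 1, so F2 = 1.
For E2:
  Consider where 6 can go in box 2.
  E1 is out (row 1 already has a 6).
  F2 is out (column F already has a 6).
  So the only cell in box 2 that can hold 6 is E2.
  So E2 = 6.

1,6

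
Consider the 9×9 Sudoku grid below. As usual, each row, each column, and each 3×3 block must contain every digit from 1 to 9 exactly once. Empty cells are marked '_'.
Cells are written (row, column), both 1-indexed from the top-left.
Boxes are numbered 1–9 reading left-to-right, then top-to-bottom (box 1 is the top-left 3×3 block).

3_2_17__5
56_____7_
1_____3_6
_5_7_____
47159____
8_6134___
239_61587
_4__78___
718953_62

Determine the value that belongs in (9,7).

Row 9 already contains {1, 2, 3, 5, 6, 7, 8, 9}.
Column 7 already contains {3, 5}.
Its 3×3 block (box 9) already contains {2, 5, 6, 7, 8}.
The only value from 1–9 not eliminated is 4, so (9,7) = 4.

4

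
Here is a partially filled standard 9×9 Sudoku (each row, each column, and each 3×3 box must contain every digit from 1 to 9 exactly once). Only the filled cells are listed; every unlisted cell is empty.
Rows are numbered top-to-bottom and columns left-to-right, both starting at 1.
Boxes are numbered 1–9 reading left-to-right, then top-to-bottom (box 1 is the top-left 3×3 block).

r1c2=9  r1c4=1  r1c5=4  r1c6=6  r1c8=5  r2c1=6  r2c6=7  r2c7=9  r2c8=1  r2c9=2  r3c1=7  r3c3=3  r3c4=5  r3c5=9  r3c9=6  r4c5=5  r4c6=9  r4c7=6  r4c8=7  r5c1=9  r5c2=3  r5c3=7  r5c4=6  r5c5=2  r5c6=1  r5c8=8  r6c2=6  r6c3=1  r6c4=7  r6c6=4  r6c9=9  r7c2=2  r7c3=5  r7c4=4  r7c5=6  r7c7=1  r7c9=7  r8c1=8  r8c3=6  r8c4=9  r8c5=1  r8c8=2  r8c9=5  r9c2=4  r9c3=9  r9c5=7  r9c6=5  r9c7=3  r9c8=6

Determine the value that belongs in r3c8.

4

Row 3 already contains {3, 5, 6, 7, 9}.
Column 8 already contains {1, 2, 5, 6, 7, 8}.
Its 3×3 block (box 3) already contains {1, 2, 5, 6, 9}.
The only value from 1–9 not eliminated is 4, so r3c8 = 4.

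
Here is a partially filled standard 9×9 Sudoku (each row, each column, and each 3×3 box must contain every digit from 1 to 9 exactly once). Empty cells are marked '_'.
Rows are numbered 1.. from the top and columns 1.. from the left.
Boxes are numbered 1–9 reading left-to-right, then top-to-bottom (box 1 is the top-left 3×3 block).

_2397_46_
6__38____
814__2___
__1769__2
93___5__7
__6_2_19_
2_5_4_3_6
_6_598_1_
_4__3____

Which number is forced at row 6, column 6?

Cell row 6, column 6 itself could take any of {3, 4} by direct elimination.
Consider where 3 can go in column 6.
row 1, column 6 is out (row 1 already has a 3).
row 2, column 6 is out (row 2 already has a 3).
row 7, column 6 is out (row 7 already has a 3).
row 9, column 6 is out (row 9 already has a 3).
So the only cell in column 6 that can hold 3 is row 6, column 6.
Therefore row 6, column 6 = 3.

3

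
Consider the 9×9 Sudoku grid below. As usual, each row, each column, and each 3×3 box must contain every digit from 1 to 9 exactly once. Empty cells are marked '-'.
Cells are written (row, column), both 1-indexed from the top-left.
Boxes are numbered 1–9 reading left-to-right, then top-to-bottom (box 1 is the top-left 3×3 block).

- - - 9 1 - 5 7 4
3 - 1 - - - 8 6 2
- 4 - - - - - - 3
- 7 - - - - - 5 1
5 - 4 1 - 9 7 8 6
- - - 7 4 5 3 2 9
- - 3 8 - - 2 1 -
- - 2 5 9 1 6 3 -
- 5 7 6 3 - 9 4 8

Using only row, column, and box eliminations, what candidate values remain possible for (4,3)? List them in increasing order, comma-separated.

6,8,9

Row 4 already contains {1, 5, 7}.
Column 3 already contains {1, 2, 3, 4, 7}.
Its 3×3 block (box 4) already contains {4, 5, 7}.
Removing those from 1–9 leaves {6, 8, 9} as the candidates for (4,3).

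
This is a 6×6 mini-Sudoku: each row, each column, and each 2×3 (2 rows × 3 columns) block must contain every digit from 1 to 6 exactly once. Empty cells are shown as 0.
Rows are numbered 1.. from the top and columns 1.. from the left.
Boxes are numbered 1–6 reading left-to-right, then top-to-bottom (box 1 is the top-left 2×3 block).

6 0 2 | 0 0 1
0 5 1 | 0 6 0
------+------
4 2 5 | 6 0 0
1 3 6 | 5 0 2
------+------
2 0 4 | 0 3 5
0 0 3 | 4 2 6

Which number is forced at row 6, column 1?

Row 6 already contains {2, 3, 4, 6}.
Column 1 already contains {1, 2, 4, 6}.
Its 2×3 block (box 5) already contains {2, 3, 4}.
The only value from 1–6 not eliminated is 5, so row 6, column 1 = 5.

5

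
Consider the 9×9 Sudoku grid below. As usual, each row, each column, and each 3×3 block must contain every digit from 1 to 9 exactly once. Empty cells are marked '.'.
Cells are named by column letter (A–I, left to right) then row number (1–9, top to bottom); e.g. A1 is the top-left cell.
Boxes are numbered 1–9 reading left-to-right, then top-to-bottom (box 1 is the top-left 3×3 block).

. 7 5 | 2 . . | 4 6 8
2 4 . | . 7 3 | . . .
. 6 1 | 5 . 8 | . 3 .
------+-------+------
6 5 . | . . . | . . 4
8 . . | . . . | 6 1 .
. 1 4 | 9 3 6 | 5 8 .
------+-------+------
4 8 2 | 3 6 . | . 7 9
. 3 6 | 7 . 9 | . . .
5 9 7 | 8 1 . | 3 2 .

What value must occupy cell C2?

8

Cell C2 itself could take any of {8, 9} by direct elimination.
Consider where 8 can go in row 2.
D2 is out (column D already has a 8).
G2 is out (box 3 already has a 8).
H2 is out (column H already has a 8).
I2 is out (column I already has a 8).
So the only cell in row 2 that can hold 8 is C2.
Therefore C2 = 8.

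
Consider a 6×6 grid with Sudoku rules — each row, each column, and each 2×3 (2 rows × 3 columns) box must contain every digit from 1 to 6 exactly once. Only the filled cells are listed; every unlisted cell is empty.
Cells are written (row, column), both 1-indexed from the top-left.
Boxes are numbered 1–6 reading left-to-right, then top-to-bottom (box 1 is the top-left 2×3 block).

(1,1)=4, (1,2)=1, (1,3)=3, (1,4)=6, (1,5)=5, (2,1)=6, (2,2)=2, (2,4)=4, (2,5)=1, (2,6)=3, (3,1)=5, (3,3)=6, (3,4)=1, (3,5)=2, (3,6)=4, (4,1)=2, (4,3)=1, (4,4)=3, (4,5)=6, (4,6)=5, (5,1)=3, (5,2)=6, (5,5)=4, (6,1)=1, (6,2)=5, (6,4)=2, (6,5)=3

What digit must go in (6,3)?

4

Row 6 already contains {1, 2, 3, 5}.
Column 3 already contains {1, 3, 6}.
Its 2×3 block (box 5) already contains {1, 3, 5, 6}.
The only value from 1–6 not eliminated is 4, so (6,3) = 4.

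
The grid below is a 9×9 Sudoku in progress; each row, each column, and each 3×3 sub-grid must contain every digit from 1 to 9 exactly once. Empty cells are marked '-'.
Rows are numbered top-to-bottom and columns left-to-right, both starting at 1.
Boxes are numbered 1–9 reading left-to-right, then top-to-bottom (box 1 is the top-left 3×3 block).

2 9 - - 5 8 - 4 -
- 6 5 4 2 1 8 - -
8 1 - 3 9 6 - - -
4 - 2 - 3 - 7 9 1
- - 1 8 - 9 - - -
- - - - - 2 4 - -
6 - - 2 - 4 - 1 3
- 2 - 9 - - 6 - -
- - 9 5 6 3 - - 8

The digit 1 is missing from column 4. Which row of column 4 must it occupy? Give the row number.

Consider where 1 can go in column 4.
R1C4 is out (box 2 already has a 1).
R4C4 is out (row 4 already has a 1).
So the only cell in column 4 that can hold 1 is R6C4.
That is row 6.

6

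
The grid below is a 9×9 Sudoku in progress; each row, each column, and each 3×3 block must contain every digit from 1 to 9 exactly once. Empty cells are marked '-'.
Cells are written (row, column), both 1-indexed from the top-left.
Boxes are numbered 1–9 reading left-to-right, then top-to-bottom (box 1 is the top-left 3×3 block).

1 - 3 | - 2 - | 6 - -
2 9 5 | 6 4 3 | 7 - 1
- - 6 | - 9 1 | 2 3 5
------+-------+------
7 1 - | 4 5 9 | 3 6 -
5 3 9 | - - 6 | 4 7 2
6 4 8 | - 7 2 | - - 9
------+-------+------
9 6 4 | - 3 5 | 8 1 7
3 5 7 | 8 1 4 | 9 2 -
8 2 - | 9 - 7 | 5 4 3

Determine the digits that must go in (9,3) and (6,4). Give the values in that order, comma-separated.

1,3

For (9,3):
  Row 9 already contains {2, 3, 4, 5, 7, 8, 9}.
  Column 3 already contains {3, 4, 5, 6, 7, 8, 9}.
  Its 3×3 block (box 7) already contains {2, 3, 4, 5, 6, 7, 8, 9}.
  The only value from 1–9 not eliminated is 1, so (9,3) = 1.
For (6,4):
  Consider where 3 can go in column 4.
  (1,4) is out (row 1 already has a 3).
  (3,4) is out (row 3 already has a 3).
  (5,4) is out (row 5 already has a 3).
  (7,4) is out (row 7 already has a 3).
  So the only cell in column 4 that can hold 3 is (6,4).
  So (6,4) = 3.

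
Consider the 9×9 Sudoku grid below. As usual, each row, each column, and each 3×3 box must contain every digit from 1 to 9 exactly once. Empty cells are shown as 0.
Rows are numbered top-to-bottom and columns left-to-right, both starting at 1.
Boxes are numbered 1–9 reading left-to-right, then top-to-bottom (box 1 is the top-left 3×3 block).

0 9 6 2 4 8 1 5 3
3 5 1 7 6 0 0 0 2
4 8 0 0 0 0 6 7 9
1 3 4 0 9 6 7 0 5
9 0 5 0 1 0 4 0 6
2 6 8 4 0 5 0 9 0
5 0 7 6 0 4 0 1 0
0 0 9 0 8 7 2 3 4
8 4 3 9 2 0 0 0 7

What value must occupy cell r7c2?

2

Row 7 already contains {1, 4, 5, 6, 7}.
Column 2 already contains {3, 4, 5, 6, 8, 9}.
Its 3×3 block (box 7) already contains {3, 4, 5, 7, 8, 9}.
The only value from 1–9 not eliminated is 2, so r7c2 = 2.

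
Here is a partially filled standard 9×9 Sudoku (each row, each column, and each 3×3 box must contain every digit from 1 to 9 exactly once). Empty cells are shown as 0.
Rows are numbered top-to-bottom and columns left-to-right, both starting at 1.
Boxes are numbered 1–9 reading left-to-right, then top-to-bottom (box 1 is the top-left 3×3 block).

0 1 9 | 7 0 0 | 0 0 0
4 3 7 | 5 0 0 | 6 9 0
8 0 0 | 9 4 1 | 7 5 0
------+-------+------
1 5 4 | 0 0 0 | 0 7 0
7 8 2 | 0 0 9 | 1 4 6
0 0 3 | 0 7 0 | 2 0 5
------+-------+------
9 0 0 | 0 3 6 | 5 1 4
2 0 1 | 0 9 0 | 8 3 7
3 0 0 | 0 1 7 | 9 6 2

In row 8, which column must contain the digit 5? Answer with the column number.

6

Consider where 5 can go in row 8.
R8C2 is out (column 2 already has a 5).
R8C4 is out (column 4 already has a 5).
So the only cell in row 8 that can hold 5 is R8C6.
That is column 6.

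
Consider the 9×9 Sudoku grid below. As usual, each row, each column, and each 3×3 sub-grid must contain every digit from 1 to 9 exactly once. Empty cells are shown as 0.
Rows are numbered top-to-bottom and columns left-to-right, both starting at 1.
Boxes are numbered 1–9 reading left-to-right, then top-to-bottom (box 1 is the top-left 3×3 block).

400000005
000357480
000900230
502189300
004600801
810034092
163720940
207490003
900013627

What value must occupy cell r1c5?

Row 1 already contains {4, 5}.
Column 5 already contains {1, 2, 3, 5, 8, 9}.
Its 3×3 block (box 2) already contains {3, 5, 7, 9}.
The only value from 1–9 not eliminated is 6, so r1c5 = 6.

6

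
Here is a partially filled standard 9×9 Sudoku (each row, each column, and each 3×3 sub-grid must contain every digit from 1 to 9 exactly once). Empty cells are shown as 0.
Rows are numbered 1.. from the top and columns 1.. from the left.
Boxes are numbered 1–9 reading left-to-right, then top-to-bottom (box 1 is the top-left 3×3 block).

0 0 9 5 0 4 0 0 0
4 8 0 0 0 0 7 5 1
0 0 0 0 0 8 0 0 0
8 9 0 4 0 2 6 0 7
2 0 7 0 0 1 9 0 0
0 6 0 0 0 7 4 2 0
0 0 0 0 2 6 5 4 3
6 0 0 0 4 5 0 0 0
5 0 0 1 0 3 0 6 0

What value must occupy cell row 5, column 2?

Cell row 5, column 2 itself could take any of {3, 4, 5} by direct elimination.
Consider where 4 can go in row 5.
row 5, column 4 is out (column 4 already has a 4).
row 5, column 5 is out (column 5 already has a 4).
row 5, column 8 is out (column 8 already has a 4).
row 5, column 9 is out (box 6 already has a 4).
So the only cell in row 5 that can hold 4 is row 5, column 2.
Therefore row 5, column 2 = 4.

4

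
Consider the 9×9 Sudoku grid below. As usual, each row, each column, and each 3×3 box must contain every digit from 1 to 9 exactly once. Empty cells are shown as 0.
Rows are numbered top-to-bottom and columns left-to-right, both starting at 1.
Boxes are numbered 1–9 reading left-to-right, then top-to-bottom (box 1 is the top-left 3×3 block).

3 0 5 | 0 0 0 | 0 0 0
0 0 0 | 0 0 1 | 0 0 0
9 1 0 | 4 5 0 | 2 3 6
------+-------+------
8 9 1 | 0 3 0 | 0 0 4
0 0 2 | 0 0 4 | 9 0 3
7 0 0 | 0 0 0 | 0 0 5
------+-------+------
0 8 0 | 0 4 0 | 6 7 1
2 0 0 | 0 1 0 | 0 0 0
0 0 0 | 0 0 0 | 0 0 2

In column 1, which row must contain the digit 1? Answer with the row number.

9

Consider where 1 can go in column 1.
R2C1 is out (row 2 already has a 1).
R5C1 is out (box 4 already has a 1).
R7C1 is out (row 7 already has a 1).
So the only cell in column 1 that can hold 1 is R9C1.
That is row 9.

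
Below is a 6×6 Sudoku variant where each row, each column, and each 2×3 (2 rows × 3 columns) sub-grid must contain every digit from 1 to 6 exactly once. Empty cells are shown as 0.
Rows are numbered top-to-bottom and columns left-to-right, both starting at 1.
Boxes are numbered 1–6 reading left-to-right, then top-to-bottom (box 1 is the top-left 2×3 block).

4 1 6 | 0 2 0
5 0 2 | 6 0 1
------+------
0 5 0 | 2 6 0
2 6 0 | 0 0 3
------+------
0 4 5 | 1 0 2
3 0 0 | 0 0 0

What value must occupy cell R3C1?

Row 3 already contains {2, 5, 6}.
Column 1 already contains {2, 3, 4, 5}.
Its 2×3 block (box 3) already contains {2, 5, 6}.
The only value from 1–6 not eliminated is 1, so R3C1 = 1.

1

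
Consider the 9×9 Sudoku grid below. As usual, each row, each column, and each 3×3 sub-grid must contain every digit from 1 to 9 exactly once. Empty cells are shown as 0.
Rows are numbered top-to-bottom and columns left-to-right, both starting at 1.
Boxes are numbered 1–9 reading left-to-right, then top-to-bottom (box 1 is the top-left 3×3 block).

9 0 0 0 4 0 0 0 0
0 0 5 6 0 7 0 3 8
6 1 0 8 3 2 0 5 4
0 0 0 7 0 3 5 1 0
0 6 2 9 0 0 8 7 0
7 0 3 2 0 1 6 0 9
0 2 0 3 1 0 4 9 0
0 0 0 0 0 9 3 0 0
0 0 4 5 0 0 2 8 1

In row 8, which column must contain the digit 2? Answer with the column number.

Consider where 2 can go in row 8.
R8C1 is out (box 7 already has a 2). R8C2 is out (column 2 already has a 2). R8C3 is out (column 3 already has a 2). R8C4 is out (column 4 already has a 2). The remaining empty cells in row 8 are similarly blocked.
So the only cell in row 8 that can hold 2 is R8C5.
That is column 5.

5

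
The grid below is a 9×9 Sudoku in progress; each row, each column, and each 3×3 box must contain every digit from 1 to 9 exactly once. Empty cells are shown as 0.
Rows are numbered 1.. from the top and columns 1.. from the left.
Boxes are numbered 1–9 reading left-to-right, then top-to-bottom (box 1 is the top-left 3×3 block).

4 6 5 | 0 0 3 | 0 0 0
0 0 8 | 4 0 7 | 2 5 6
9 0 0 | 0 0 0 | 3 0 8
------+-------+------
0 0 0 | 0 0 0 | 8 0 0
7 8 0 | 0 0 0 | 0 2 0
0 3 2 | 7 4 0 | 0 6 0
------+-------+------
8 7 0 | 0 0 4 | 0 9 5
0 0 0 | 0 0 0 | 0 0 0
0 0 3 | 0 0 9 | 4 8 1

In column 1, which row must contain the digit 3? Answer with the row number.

Consider where 3 can go in column 1.
row 4, column 1 is out (box 4 already has a 3).
row 6, column 1 is out (row 6 already has a 3).
row 8, column 1 is out (box 7 already has a 3).
row 9, column 1 is out (row 9 already has a 3).
So the only cell in column 1 that can hold 3 is row 2, column 1.
That is row 2.

2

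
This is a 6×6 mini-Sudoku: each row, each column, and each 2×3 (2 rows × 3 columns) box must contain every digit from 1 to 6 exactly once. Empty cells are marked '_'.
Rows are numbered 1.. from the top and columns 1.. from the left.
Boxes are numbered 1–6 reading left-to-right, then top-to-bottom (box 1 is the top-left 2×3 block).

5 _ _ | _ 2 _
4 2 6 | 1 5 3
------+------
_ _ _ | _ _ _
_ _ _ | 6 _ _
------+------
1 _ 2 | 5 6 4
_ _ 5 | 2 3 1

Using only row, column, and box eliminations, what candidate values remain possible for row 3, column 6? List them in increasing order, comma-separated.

Row 3 already contains {}.
Column 6 already contains {1, 3, 4}.
Its 2×3 block (box 4) already contains {6}.
Removing those from 1–6 leaves {2, 5} as the candidates for row 3, column 6.

2,5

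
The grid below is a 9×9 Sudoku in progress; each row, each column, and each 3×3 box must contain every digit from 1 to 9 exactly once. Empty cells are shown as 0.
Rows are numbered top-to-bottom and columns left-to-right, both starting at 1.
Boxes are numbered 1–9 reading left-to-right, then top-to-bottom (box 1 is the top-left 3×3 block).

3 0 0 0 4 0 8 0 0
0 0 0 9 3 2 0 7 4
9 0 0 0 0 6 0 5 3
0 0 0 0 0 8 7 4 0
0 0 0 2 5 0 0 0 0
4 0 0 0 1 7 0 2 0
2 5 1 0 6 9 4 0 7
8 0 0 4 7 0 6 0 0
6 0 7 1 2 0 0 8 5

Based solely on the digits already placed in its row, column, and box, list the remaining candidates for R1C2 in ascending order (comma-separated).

1,2,6,7

Row 1 already contains {3, 4, 8}.
Column 2 already contains {5}.
Its 3×3 block (box 1) already contains {3, 9}.
Removing those from 1–9 leaves {1, 2, 6, 7} as the candidates for R1C2.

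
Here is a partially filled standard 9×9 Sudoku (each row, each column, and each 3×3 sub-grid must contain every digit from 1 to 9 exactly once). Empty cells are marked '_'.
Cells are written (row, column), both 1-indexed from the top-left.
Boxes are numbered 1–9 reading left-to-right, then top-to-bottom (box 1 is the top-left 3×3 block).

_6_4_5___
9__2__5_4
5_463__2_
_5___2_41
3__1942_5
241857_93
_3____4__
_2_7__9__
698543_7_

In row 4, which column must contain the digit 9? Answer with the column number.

Consider where 9 can go in row 4.
(4,1) is out (column 1 already has a 9).
(4,4) is out (box 5 already has a 9).
(4,5) is out (column 5 already has a 9).
(4,7) is out (column 7 already has a 9).
So the only cell in row 4 that can hold 9 is (4,3).
That is column 3.

3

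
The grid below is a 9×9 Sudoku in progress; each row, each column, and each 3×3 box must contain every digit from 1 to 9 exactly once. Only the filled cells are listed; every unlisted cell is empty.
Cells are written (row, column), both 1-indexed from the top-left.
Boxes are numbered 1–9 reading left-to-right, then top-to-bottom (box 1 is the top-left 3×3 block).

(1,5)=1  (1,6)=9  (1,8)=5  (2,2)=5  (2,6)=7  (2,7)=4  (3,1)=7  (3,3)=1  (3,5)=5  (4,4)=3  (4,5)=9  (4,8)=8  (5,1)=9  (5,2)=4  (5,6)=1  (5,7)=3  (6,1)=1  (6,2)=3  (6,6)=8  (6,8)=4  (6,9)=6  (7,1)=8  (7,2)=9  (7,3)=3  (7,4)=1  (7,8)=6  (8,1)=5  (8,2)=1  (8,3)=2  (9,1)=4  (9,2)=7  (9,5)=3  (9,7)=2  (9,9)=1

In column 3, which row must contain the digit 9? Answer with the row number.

Consider where 9 can go in column 3.
(1,3) is out (row 1 already has a 9).
(4,3) is out (row 4 already has a 9).
(5,3) is out (row 5 already has a 9).
(6,3) is out (box 4 already has a 9).
(9,3) is out (box 7 already has a 9).
So the only cell in column 3 that can hold 9 is (2,3).
That is row 2.

2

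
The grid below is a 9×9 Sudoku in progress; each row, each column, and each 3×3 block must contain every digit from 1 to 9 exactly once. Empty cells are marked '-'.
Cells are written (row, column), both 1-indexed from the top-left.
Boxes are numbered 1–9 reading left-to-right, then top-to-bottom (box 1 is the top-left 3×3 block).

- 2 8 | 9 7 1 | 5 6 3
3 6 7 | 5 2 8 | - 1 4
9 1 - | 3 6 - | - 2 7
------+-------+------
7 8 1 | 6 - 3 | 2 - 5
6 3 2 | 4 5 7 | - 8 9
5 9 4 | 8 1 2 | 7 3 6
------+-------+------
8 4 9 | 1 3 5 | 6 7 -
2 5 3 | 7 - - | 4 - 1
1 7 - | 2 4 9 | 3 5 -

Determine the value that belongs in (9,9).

8

Row 9 already contains {1, 2, 3, 4, 5, 7, 9}.
Column 9 already contains {1, 3, 4, 5, 6, 7, 9}.
Its 3×3 block (box 9) already contains {1, 3, 4, 5, 6, 7}.
The only value from 1–9 not eliminated is 8, so (9,9) = 8.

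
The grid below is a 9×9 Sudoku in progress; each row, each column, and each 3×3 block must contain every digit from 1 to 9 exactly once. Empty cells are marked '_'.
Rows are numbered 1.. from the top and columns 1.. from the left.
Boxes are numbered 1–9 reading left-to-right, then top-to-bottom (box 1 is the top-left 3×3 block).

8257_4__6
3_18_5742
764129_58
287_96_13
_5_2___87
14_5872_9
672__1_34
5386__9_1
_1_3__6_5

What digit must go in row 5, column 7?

4

Row 5 already contains {2, 5, 7, 8}.
Column 7 already contains {2, 6, 7, 9}.
Its 3×3 block (box 6) already contains {1, 2, 3, 7, 8, 9}.
The only value from 1–9 not eliminated is 4, so row 5, column 7 = 4.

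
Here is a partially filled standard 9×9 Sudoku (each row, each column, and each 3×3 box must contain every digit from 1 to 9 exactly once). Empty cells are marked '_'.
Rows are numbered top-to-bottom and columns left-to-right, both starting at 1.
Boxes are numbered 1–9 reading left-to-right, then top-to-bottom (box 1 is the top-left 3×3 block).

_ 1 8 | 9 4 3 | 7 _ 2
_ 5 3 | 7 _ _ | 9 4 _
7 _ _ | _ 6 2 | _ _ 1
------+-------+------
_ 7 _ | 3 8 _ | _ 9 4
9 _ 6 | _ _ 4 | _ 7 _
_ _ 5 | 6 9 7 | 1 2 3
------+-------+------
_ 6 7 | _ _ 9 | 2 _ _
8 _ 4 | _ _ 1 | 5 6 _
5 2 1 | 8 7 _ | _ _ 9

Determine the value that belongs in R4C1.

1

Cell R4C1 itself could take any of {1, 2} by direct elimination.
Consider where 1 can go in row 4.
R4C3 is out (column 3 already has a 1).
R4C6 is out (column 6 already has a 1).
R4C7 is out (column 7 already has a 1).
So the only cell in row 4 that can hold 1 is R4C1.
Therefore R4C1 = 1.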